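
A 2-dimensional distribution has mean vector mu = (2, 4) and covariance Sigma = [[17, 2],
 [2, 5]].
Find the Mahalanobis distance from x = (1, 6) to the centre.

Step 1 — centre the observation: (x - mu) = (-1, 2).

Step 2 — invert Sigma. det(Sigma) = 17·5 - (2)² = 81.
  Sigma^{-1} = (1/det) · [[d, -b], [-b, a]] = [[0.0617, -0.0247],
 [-0.0247, 0.2099]].

Step 3 — form the quadratic (x - mu)^T · Sigma^{-1} · (x - mu):
  Sigma^{-1} · (x - mu) = (-0.1111, 0.4444).
  (x - mu)^T · [Sigma^{-1} · (x - mu)] = (-1)·(-0.1111) + (2)·(0.4444) = 1.

Step 4 — take square root: d = √(1) ≈ 1.

d(x, mu) = √(1) ≈ 1


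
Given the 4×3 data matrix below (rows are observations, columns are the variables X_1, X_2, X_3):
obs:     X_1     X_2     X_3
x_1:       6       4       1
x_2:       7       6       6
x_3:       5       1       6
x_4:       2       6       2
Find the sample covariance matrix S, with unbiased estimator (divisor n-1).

Step 1 — column means:
  mean(X_1) = (6 + 7 + 5 + 2) / 4 = 20/4 = 5
  mean(X_2) = (4 + 6 + 1 + 6) / 4 = 17/4 = 4.25
  mean(X_3) = (1 + 6 + 6 + 2) / 4 = 15/4 = 3.75

Step 2 — sample covariance S[i,j] = (1/(n-1)) · Σ_k (x_{k,i} - mean_i) · (x_{k,j} - mean_j), with n-1 = 3.
  S[X_1,X_1] = ((1)·(1) + (2)·(2) + (0)·(0) + (-3)·(-3)) / 3 = 14/3 = 4.6667
  S[X_1,X_2] = ((1)·(-0.25) + (2)·(1.75) + (0)·(-3.25) + (-3)·(1.75)) / 3 = -2/3 = -0.6667
  S[X_1,X_3] = ((1)·(-2.75) + (2)·(2.25) + (0)·(2.25) + (-3)·(-1.75)) / 3 = 7/3 = 2.3333
  S[X_2,X_2] = ((-0.25)·(-0.25) + (1.75)·(1.75) + (-3.25)·(-3.25) + (1.75)·(1.75)) / 3 = 16.75/3 = 5.5833
  S[X_2,X_3] = ((-0.25)·(-2.75) + (1.75)·(2.25) + (-3.25)·(2.25) + (1.75)·(-1.75)) / 3 = -5.75/3 = -1.9167
  S[X_3,X_3] = ((-2.75)·(-2.75) + (2.25)·(2.25) + (2.25)·(2.25) + (-1.75)·(-1.75)) / 3 = 20.75/3 = 6.9167

S is symmetric (S[j,i] = S[i,j]). Assembling:

S = [[4.6667, -0.6667, 2.3333],
 [-0.6667, 5.5833, -1.9167],
 [2.3333, -1.9167, 6.9167]]


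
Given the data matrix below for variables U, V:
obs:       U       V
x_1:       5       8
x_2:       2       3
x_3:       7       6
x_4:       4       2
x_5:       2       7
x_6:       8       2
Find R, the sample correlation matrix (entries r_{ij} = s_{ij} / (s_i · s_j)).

Step 1 — column means:
  mean(U) = (5 + 2 + 7 + 4 + 2 + 8) / 6 = 28/6 = 4.6667
  mean(V) = (8 + 3 + 6 + 2 + 7 + 2) / 6 = 28/6 = 4.6667

Step 2 — sample variances and covariances s[i,j] = (1/(n-1)) · Σ_k (x_{k,i} - mean_i) · (x_{k,j} - mean_j), with n-1 = 5:
  s[U,U] = ((0.3333)·(0.3333) + (-2.6667)·(-2.6667) + (2.3333)·(2.3333) + (-0.6667)·(-0.6667) + (-2.6667)·(-2.6667) + (3.3333)·(3.3333)) / 5 = 31.3333/5 = 6.2667
  s[U,V] = ((0.3333)·(3.3333) + (-2.6667)·(-1.6667) + (2.3333)·(1.3333) + (-0.6667)·(-2.6667) + (-2.6667)·(2.3333) + (3.3333)·(-2.6667)) / 5 = -4.6667/5 = -0.9333
  s[V,V] = ((3.3333)·(3.3333) + (-1.6667)·(-1.6667) + (1.3333)·(1.3333) + (-2.6667)·(-2.6667) + (2.3333)·(2.3333) + (-2.6667)·(-2.6667)) / 5 = 35.3333/5 = 7.0667
  Sample standard deviations s_i = √(s[i,i]):
  s(U) = √(6.2667) = 2.5033
  s(V) = √(7.0667) = 2.6583

Step 3 — r_{ij} = s_{ij} / (s_i · s_j):
  r[U,U] = 1 (diagonal).
  r[U,V] = -0.9333 / (2.5033 · 2.6583) = -0.9333 / 6.6547 = -0.1403
  r[V,V] = 1 (diagonal).

R is symmetric with unit diagonal. Assembling:

R = [[1, -0.1403],
 [-0.1403, 1]]


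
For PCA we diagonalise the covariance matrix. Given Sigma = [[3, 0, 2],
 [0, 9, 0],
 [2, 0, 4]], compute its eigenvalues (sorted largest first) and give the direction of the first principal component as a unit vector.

Step 1 — characteristic polynomial p(λ) = det(λI - Sigma) = λ³ - tr·λ² + c_1·λ - det, where tr = trace, c_1 = sum of the principal 2×2 minors, det = det(Sigma):
  tr = 3 + 9 + 4 = 16,
  c_1 = (3·9 - (0)²) + (3·4 - (2)²) + (9·4 - (0)²) = 27 + 8 + 36 = 71,
  det = 3·(9·4 - (0)²) - (0)·((0)·4 - (0)·(2)) + (2)·((0)·(0) - 9·(2)) = 3·(36) - (0)·(0) + (2)·(-18) = 72.
  So p(λ) = λ³ - 16λ² + 71λ - 72.
Step 2 — look for an integer root (rational root theorem: any rational root is an integer divisor of 72). Testing λ = 9:
  p(9) = 729 - 1296 + 639 - 72 = 0  ✓
  Dividing out (λ - 9): p(λ) = (λ - 9)(λ² - 7λ + 8).
Step 3 — remaining eigenvalues from the quadratic λ² - 7λ + 8 = 0:
  Δ = 7² - 4·8 = 49 - 32 = 17,  λ = (7 ± √17)/2 = (7 ± 4.1231)/2 ≈ 5.5616 or 1.4384.
  Sorted: λ_1 = 9,  λ_2 = 5.5616,  λ_3 = 1.4384  (check: sum = 16 = tr ✓).

Step 4 — unit eigenvector for λ_1 = 9: v spans the null space of (Sigma - λ_1 I), whose rows are
  r_1 = (-6, 0, 2),  r_2 = (0, 0, 0),  r_3 = (2, 0, -5).
  v is orthogonal to every row, so take v ∝ r_1 × r_3 = ((0)·(-5) - (2)·(0), (2)·(2) - (-6)·(-5), (-6)·(0) - (0)·(2)) = (0, -26, 0).
  Rescale (divide by 26; multiply by -1 so the first nonzero entry is positive): u = (0, 1, 0).
  ||u|| = √((0)² + (1)² + (0)²) = √(1) = 1,  v_1 = u/||u|| ≈ (0, 1, 0) (||v_1|| = 1).

λ_1 = 9,  λ_2 = 5.5616,  λ_3 = 1.4384;  v_1 ≈ (0, 1, 0)


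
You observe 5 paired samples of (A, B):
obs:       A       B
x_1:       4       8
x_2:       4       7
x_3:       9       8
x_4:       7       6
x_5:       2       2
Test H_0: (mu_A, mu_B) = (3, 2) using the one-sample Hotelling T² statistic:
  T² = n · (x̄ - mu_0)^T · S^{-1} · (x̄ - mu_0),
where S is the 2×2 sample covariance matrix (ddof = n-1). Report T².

Step 1 — sample mean vector:
  mean(A) = (4 + 4 + 9 + 7 + 2) / 5 = 26/5 = 5.2
  mean(B) = (8 + 7 + 8 + 6 + 2) / 5 = 31/5 = 6.2
  x̄ = (5.2, 6.2),  deviation x̄ - mu_0 = (5.2, 6.2) - (3, 2) = (2.2, 4.2).

Step 2 — sample covariance matrix, S[i,j] = (1/(n-1)) · Σ_k (x_{k,i} - mean_i) · (x_{k,j} - mean_j), divisor n-1 = 4:
  S[A,A] = ((-1.2)·(-1.2) + (-1.2)·(-1.2) + (3.8)·(3.8) + (1.8)·(1.8) + (-3.2)·(-3.2)) / 4 = 30.8/4 = 7.7
  S[A,B] = ((-1.2)·(1.8) + (-1.2)·(0.8) + (3.8)·(1.8) + (1.8)·(-0.2) + (-3.2)·(-4.2)) / 4 = 16.8/4 = 4.2
  S[B,B] = ((1.8)·(1.8) + (0.8)·(0.8) + (1.8)·(1.8) + (-0.2)·(-0.2) + (-4.2)·(-4.2)) / 4 = 24.8/4 = 6.2
  S = [[7.7, 4.2],
 [4.2, 6.2]].

Step 3 — invert S. det(S) = 7.7·6.2 - (4.2)² = 30.1.
  S^{-1} = (1/det) · [[d, -b], [-b, a]] = [[0.206, -0.1395],
 [-0.1395, 0.2558]].

Step 4 — quadratic form (x̄ - mu_0)^T · S^{-1} · (x̄ - mu_0):
  S^{-1} · (x̄ - mu_0) = (-0.1329, 0.7674),
  (x̄ - mu_0)^T · [...] = (2.2)·(-0.1329) + (4.2)·(0.7674) = 2.9309.

Step 5 — scale by n: T² = 5 · 2.9309 = 14.6545.

T² ≈ 14.6545


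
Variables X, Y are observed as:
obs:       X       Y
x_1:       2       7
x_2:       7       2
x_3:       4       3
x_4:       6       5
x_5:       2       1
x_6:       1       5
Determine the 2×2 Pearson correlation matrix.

Step 1 — column means:
  mean(X) = (2 + 7 + 4 + 6 + 2 + 1) / 6 = 22/6 = 3.6667
  mean(Y) = (7 + 2 + 3 + 5 + 1 + 5) / 6 = 23/6 = 3.8333

Step 2 — sample variances and covariances s[i,j] = (1/(n-1)) · Σ_k (x_{k,i} - mean_i) · (x_{k,j} - mean_j), with n-1 = 5:
  s[X,X] = ((-1.6667)·(-1.6667) + (3.3333)·(3.3333) + (0.3333)·(0.3333) + (2.3333)·(2.3333) + (-1.6667)·(-1.6667) + (-2.6667)·(-2.6667)) / 5 = 29.3333/5 = 5.8667
  s[X,Y] = ((-1.6667)·(3.1667) + (3.3333)·(-1.8333) + (0.3333)·(-0.8333) + (2.3333)·(1.1667) + (-1.6667)·(-2.8333) + (-2.6667)·(1.1667)) / 5 = -7.3333/5 = -1.4667
  s[Y,Y] = ((3.1667)·(3.1667) + (-1.8333)·(-1.8333) + (-0.8333)·(-0.8333) + (1.1667)·(1.1667) + (-2.8333)·(-2.8333) + (1.1667)·(1.1667)) / 5 = 24.8333/5 = 4.9667
  Sample standard deviations s_i = √(s[i,i]):
  s(X) = √(5.8667) = 2.4221
  s(Y) = √(4.9667) = 2.2286

Step 3 — r_{ij} = s_{ij} / (s_i · s_j):
  r[X,X] = 1 (diagonal).
  r[X,Y] = -1.4667 / (2.4221 · 2.2286) = -1.4667 / 5.3979 = -0.2717
  r[Y,Y] = 1 (diagonal).

R is symmetric with unit diagonal. Assembling:

R = [[1, -0.2717],
 [-0.2717, 1]]


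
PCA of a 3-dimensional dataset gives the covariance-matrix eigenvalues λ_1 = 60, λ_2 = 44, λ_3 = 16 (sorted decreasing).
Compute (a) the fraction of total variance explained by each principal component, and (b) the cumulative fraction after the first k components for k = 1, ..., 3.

Step 1 — total variance = trace(Sigma) = Σ λ_i = 60 + 44 + 16 = 120.

Step 2 — fraction explained by component i = λ_i / Σ λ:
  PC1: 60/120 = 0.5
  PC2: 44/120 = 0.3667
  PC3: 16/120 = 0.1333

Step 3 — cumulative fraction after k components = (λ_1 + ... + λ_k) / Σ λ:
  k = 1: 60/120 = 0.5
  k = 2: (60 + 44)/120 = 104/120 = 0.8667
  k = 3: (60 + 44 + 16)/120 = 120/120 = 1

Summary (fraction, with percent):

explained: PC1 0.5 (50%), PC2 0.3667 (36.67%), PC3 0.1333 (13.33%);  cumulative: 0.5, 0.8667, 1


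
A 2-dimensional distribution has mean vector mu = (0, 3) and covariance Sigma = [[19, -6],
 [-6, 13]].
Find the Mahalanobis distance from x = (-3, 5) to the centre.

Step 1 — centre the observation: (x - mu) = (-3, 2).

Step 2 — invert Sigma. det(Sigma) = 19·13 - (-6)² = 211.
  Sigma^{-1} = (1/det) · [[d, -b], [-b, a]] = [[0.0616, 0.0284],
 [0.0284, 0.09]].

Step 3 — form the quadratic (x - mu)^T · Sigma^{-1} · (x - mu):
  Sigma^{-1} · (x - mu) = (-0.128, 0.0948).
  (x - mu)^T · [Sigma^{-1} · (x - mu)] = (-3)·(-0.128) + (2)·(0.0948) = 0.5735.

Step 4 — take square root: d = √(0.5735) ≈ 0.7573.

d(x, mu) = √(0.5735) ≈ 0.7573


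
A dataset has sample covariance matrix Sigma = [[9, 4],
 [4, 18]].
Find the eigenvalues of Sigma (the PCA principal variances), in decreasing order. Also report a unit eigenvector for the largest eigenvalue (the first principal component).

Step 1 — characteristic polynomial of 2×2 Sigma:
  det(Sigma - λI) = λ² - trace · λ + det = 0.
  trace = 9 + 18 = 27, det = 9·18 - (4)² = 146.
Step 2 — discriminant:
  Δ = trace² - 4·det = 729 - 584 = 145.
Step 3 — eigenvalues:
  λ = (trace ± √Δ)/2 = (27 ± 12.0416)/2,
  λ_1 = 19.5208,  λ_2 = 7.4792.

Step 4 — unit eigenvector for λ_1: solve (Sigma - λ_1 I)v = 0. First row:
  (9 - 19.5208)·v_x + (4)·v_y = 0, i.e. (-10.5208)·v_x + (4)·v_y = 0,
  so v ∝ (b, λ_1 - a) = (4, 10.5208) = u.
  ||u|| = √((4)² + (10.5208)²) = √(126.6872) ≈ 11.2555,
  v_1 = u/||u|| ≈ (0.3554, 0.9347) (||v_1|| = 1).

λ_1 = 19.5208,  λ_2 = 7.4792;  v_1 ≈ (0.3554, 0.9347)


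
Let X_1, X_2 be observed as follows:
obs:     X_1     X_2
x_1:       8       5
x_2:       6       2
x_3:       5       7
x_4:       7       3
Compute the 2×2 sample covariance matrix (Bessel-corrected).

Step 1 — column means:
  mean(X_1) = (8 + 6 + 5 + 7) / 4 = 26/4 = 6.5
  mean(X_2) = (5 + 2 + 7 + 3) / 4 = 17/4 = 4.25

Step 2 — sample covariance S[i,j] = (1/(n-1)) · Σ_k (x_{k,i} - mean_i) · (x_{k,j} - mean_j), with n-1 = 3.
  S[X_1,X_1] = ((1.5)·(1.5) + (-0.5)·(-0.5) + (-1.5)·(-1.5) + (0.5)·(0.5)) / 3 = 5/3 = 1.6667
  S[X_1,X_2] = ((1.5)·(0.75) + (-0.5)·(-2.25) + (-1.5)·(2.75) + (0.5)·(-1.25)) / 3 = -2.5/3 = -0.8333
  S[X_2,X_2] = ((0.75)·(0.75) + (-2.25)·(-2.25) + (2.75)·(2.75) + (-1.25)·(-1.25)) / 3 = 14.75/3 = 4.9167

S is symmetric (S[j,i] = S[i,j]). Assembling:

S = [[1.6667, -0.8333],
 [-0.8333, 4.9167]]


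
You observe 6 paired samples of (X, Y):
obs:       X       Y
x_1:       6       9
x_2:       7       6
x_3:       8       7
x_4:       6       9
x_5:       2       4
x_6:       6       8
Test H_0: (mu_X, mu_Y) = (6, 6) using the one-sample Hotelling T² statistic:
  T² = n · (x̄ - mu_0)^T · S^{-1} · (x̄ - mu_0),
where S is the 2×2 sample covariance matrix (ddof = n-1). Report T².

Step 1 — sample mean vector:
  mean(X) = (6 + 7 + 8 + 6 + 2 + 6) / 6 = 35/6 = 5.8333
  mean(Y) = (9 + 6 + 7 + 9 + 4 + 8) / 6 = 43/6 = 7.1667
  x̄ = (5.8333, 7.1667),  deviation x̄ - mu_0 = (5.8333, 7.1667) - (6, 6) = (-0.1667, 1.1667).

Step 2 — sample covariance matrix, S[i,j] = (1/(n-1)) · Σ_k (x_{k,i} - mean_i) · (x_{k,j} - mean_j), divisor n-1 = 5:
  S[X,X] = ((0.1667)·(0.1667) + (1.1667)·(1.1667) + (2.1667)·(2.1667) + (0.1667)·(0.1667) + (-3.8333)·(-3.8333) + (0.1667)·(0.1667)) / 5 = 20.8333/5 = 4.1667
  S[X,Y] = ((0.1667)·(1.8333) + (1.1667)·(-1.1667) + (2.1667)·(-0.1667) + (0.1667)·(1.8333) + (-3.8333)·(-3.1667) + (0.1667)·(0.8333)) / 5 = 11.1667/5 = 2.2333
  S[Y,Y] = ((1.8333)·(1.8333) + (-1.1667)·(-1.1667) + (-0.1667)·(-0.1667) + (1.8333)·(1.8333) + (-3.1667)·(-3.1667) + (0.8333)·(0.8333)) / 5 = 18.8333/5 = 3.7667
  S = [[4.1667, 2.2333],
 [2.2333, 3.7667]].

Step 3 — invert S. det(S) = 4.1667·3.7667 - (2.2333)² = 10.7067.
  S^{-1} = (1/det) · [[d, -b], [-b, a]] = [[0.3518, -0.2086],
 [-0.2086, 0.3892]].

Step 4 — quadratic form (x̄ - mu_0)^T · S^{-1} · (x̄ - mu_0):
  S^{-1} · (x̄ - mu_0) = (-0.302, 0.4888),
  (x̄ - mu_0)^T · [...] = (-0.1667)·(-0.302) + (1.1667)·(0.4888) = 0.6206.

Step 5 — scale by n: T² = 6 · 0.6206 = 3.7235.

T² ≈ 3.7235


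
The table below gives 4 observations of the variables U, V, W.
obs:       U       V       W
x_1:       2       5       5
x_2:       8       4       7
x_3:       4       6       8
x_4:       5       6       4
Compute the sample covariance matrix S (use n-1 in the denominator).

Step 1 — column means:
  mean(U) = (2 + 8 + 4 + 5) / 4 = 19/4 = 4.75
  mean(V) = (5 + 4 + 6 + 6) / 4 = 21/4 = 5.25
  mean(W) = (5 + 7 + 8 + 4) / 4 = 24/4 = 6

Step 2 — sample covariance S[i,j] = (1/(n-1)) · Σ_k (x_{k,i} - mean_i) · (x_{k,j} - mean_j), with n-1 = 3.
  S[U,U] = ((-2.75)·(-2.75) + (3.25)·(3.25) + (-0.75)·(-0.75) + (0.25)·(0.25)) / 3 = 18.75/3 = 6.25
  S[U,V] = ((-2.75)·(-0.25) + (3.25)·(-1.25) + (-0.75)·(0.75) + (0.25)·(0.75)) / 3 = -3.75/3 = -1.25
  S[U,W] = ((-2.75)·(-1) + (3.25)·(1) + (-0.75)·(2) + (0.25)·(-2)) / 3 = 4/3 = 1.3333
  S[V,V] = ((-0.25)·(-0.25) + (-1.25)·(-1.25) + (0.75)·(0.75) + (0.75)·(0.75)) / 3 = 2.75/3 = 0.9167
  S[V,W] = ((-0.25)·(-1) + (-1.25)·(1) + (0.75)·(2) + (0.75)·(-2)) / 3 = -1/3 = -0.3333
  S[W,W] = ((-1)·(-1) + (1)·(1) + (2)·(2) + (-2)·(-2)) / 3 = 10/3 = 3.3333

S is symmetric (S[j,i] = S[i,j]). Assembling:

S = [[6.25, -1.25, 1.3333],
 [-1.25, 0.9167, -0.3333],
 [1.3333, -0.3333, 3.3333]]


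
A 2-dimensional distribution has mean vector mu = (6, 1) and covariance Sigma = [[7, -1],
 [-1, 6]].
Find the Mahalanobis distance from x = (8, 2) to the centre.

Step 1 — centre the observation: (x - mu) = (2, 1).

Step 2 — invert Sigma. det(Sigma) = 7·6 - (-1)² = 41.
  Sigma^{-1} = (1/det) · [[d, -b], [-b, a]] = [[0.1463, 0.0244],
 [0.0244, 0.1707]].

Step 3 — form the quadratic (x - mu)^T · Sigma^{-1} · (x - mu):
  Sigma^{-1} · (x - mu) = (0.3171, 0.2195).
  (x - mu)^T · [Sigma^{-1} · (x - mu)] = (2)·(0.3171) + (1)·(0.2195) = 0.8537.

Step 4 — take square root: d = √(0.8537) ≈ 0.9239.

d(x, mu) = √(0.8537) ≈ 0.9239


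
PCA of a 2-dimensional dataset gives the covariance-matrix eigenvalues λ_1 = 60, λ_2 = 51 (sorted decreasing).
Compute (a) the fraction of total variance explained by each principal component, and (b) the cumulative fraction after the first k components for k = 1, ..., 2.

Step 1 — total variance = trace(Sigma) = Σ λ_i = 60 + 51 = 111.

Step 2 — fraction explained by component i = λ_i / Σ λ:
  PC1: 60/111 = 0.5405
  PC2: 51/111 = 0.4595

Step 3 — cumulative fraction after k components = (λ_1 + ... + λ_k) / Σ λ:
  k = 1: 60/111 = 0.5405
  k = 2: (60 + 51)/111 = 111/111 = 1

Summary (fraction, with percent):

explained: PC1 0.5405 (54.05%), PC2 0.4595 (45.95%);  cumulative: 0.5405, 1


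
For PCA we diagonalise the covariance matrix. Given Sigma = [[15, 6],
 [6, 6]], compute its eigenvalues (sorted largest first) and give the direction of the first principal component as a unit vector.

Step 1 — characteristic polynomial of 2×2 Sigma:
  det(Sigma - λI) = λ² - trace · λ + det = 0.
  trace = 15 + 6 = 21, det = 15·6 - (6)² = 54.
Step 2 — discriminant:
  Δ = trace² - 4·det = 441 - 216 = 225.
Step 3 — eigenvalues:
  λ = (trace ± √Δ)/2 = (21 ± 15)/2,
  λ_1 = 18,  λ_2 = 3.

Step 4 — unit eigenvector for λ_1: solve (Sigma - λ_1 I)v = 0. First row:
  (15 - 18)·v_x + (6)·v_y = 0, i.e. (-3)·v_x + (6)·v_y = 0,
  so v ∝ (b, λ_1 - a) = (6, 3) = u.
  ||u|| = √((6)² + (3)²) = √(45) ≈ 6.7082,
  v_1 = u/||u|| ≈ (0.8944, 0.4472) (||v_1|| = 1).

λ_1 = 18,  λ_2 = 3;  v_1 ≈ (0.8944, 0.4472)


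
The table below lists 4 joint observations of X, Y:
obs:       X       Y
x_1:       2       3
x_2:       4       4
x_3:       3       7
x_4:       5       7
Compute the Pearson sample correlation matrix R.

Step 1 — column means:
  mean(X) = (2 + 4 + 3 + 5) / 4 = 14/4 = 3.5
  mean(Y) = (3 + 4 + 7 + 7) / 4 = 21/4 = 5.25

Step 2 — sample variances and covariances s[i,j] = (1/(n-1)) · Σ_k (x_{k,i} - mean_i) · (x_{k,j} - mean_j), with n-1 = 3:
  s[X,X] = ((-1.5)·(-1.5) + (0.5)·(0.5) + (-0.5)·(-0.5) + (1.5)·(1.5)) / 3 = 5/3 = 1.6667
  s[X,Y] = ((-1.5)·(-2.25) + (0.5)·(-1.25) + (-0.5)·(1.75) + (1.5)·(1.75)) / 3 = 4.5/3 = 1.5
  s[Y,Y] = ((-2.25)·(-2.25) + (-1.25)·(-1.25) + (1.75)·(1.75) + (1.75)·(1.75)) / 3 = 12.75/3 = 4.25
  Sample standard deviations s_i = √(s[i,i]):
  s(X) = √(1.6667) = 1.291
  s(Y) = √(4.25) = 2.0616

Step 3 — r_{ij} = s_{ij} / (s_i · s_j):
  r[X,X] = 1 (diagonal).
  r[X,Y] = 1.5 / (1.291 · 2.0616) = 1.5 / 2.6615 = 0.5636
  r[Y,Y] = 1 (diagonal).

R is symmetric with unit diagonal. Assembling:

R = [[1, 0.5636],
 [0.5636, 1]]


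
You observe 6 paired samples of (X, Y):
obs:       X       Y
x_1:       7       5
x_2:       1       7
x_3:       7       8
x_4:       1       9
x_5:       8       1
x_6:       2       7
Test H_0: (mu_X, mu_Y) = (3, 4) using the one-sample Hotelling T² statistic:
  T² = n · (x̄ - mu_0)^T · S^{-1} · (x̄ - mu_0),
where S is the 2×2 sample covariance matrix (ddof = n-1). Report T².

Step 1 — sample mean vector:
  mean(X) = (7 + 1 + 7 + 1 + 8 + 2) / 6 = 26/6 = 4.3333
  mean(Y) = (5 + 7 + 8 + 9 + 1 + 7) / 6 = 37/6 = 6.1667
  x̄ = (4.3333, 6.1667),  deviation x̄ - mu_0 = (4.3333, 6.1667) - (3, 4) = (1.3333, 2.1667).

Step 2 — sample covariance matrix, S[i,j] = (1/(n-1)) · Σ_k (x_{k,i} - mean_i) · (x_{k,j} - mean_j), divisor n-1 = 5:
  S[X,X] = ((2.6667)·(2.6667) + (-3.3333)·(-3.3333) + (2.6667)·(2.6667) + (-3.3333)·(-3.3333) + (3.6667)·(3.6667) + (-2.3333)·(-2.3333)) / 5 = 55.3333/5 = 11.0667
  S[X,Y] = ((2.6667)·(-1.1667) + (-3.3333)·(0.8333) + (2.6667)·(1.8333) + (-3.3333)·(2.8333) + (3.6667)·(-5.1667) + (-2.3333)·(0.8333)) / 5 = -31.3333/5 = -6.2667
  S[Y,Y] = ((-1.1667)·(-1.1667) + (0.8333)·(0.8333) + (1.8333)·(1.8333) + (2.8333)·(2.8333) + (-5.1667)·(-5.1667) + (0.8333)·(0.8333)) / 5 = 40.8333/5 = 8.1667
  S = [[11.0667, -6.2667],
 [-6.2667, 8.1667]].

Step 3 — invert S. det(S) = 11.0667·8.1667 - (-6.2667)² = 51.1067.
  S^{-1} = (1/det) · [[d, -b], [-b, a]] = [[0.1598, 0.1226],
 [0.1226, 0.2165]].

Step 4 — quadratic form (x̄ - mu_0)^T · S^{-1} · (x̄ - mu_0):
  S^{-1} · (x̄ - mu_0) = (0.4787, 0.6327),
  (x̄ - mu_0)^T · [...] = (1.3333)·(0.4787) + (2.1667)·(0.6327) = 2.0091.

Step 5 — scale by n: T² = 6 · 2.0091 = 12.0545.

T² ≈ 12.0545


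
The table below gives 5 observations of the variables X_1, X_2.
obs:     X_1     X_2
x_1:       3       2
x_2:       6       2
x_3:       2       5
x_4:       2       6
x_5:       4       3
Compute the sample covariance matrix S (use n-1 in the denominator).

Step 1 — column means:
  mean(X_1) = (3 + 6 + 2 + 2 + 4) / 5 = 17/5 = 3.4
  mean(X_2) = (2 + 2 + 5 + 6 + 3) / 5 = 18/5 = 3.6

Step 2 — sample covariance S[i,j] = (1/(n-1)) · Σ_k (x_{k,i} - mean_i) · (x_{k,j} - mean_j), with n-1 = 4.
  S[X_1,X_1] = ((-0.4)·(-0.4) + (2.6)·(2.6) + (-1.4)·(-1.4) + (-1.4)·(-1.4) + (0.6)·(0.6)) / 4 = 11.2/4 = 2.8
  S[X_1,X_2] = ((-0.4)·(-1.6) + (2.6)·(-1.6) + (-1.4)·(1.4) + (-1.4)·(2.4) + (0.6)·(-0.6)) / 4 = -9.2/4 = -2.3
  S[X_2,X_2] = ((-1.6)·(-1.6) + (-1.6)·(-1.6) + (1.4)·(1.4) + (2.4)·(2.4) + (-0.6)·(-0.6)) / 4 = 13.2/4 = 3.3

S is symmetric (S[j,i] = S[i,j]). Assembling:

S = [[2.8, -2.3],
 [-2.3, 3.3]]


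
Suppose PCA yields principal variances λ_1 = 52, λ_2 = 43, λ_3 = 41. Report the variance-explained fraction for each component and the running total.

Step 1 — total variance = trace(Sigma) = Σ λ_i = 52 + 43 + 41 = 136.

Step 2 — fraction explained by component i = λ_i / Σ λ:
  PC1: 52/136 = 0.3824
  PC2: 43/136 = 0.3162
  PC3: 41/136 = 0.3015

Step 3 — cumulative fraction after k components = (λ_1 + ... + λ_k) / Σ λ:
  k = 1: 52/136 = 0.3824
  k = 2: (52 + 43)/136 = 95/136 = 0.6985
  k = 3: (52 + 43 + 41)/136 = 136/136 = 1

Summary (fraction, with percent):

explained: PC1 0.3824 (38.24%), PC2 0.3162 (31.62%), PC3 0.3015 (30.15%);  cumulative: 0.3824, 0.6985, 1


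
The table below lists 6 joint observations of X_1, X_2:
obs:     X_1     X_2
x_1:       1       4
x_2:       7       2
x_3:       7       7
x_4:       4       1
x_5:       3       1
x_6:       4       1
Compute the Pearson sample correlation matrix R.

Step 1 — column means:
  mean(X_1) = (1 + 7 + 7 + 4 + 3 + 4) / 6 = 26/6 = 4.3333
  mean(X_2) = (4 + 2 + 7 + 1 + 1 + 1) / 6 = 16/6 = 2.6667

Step 2 — sample variances and covariances s[i,j] = (1/(n-1)) · Σ_k (x_{k,i} - mean_i) · (x_{k,j} - mean_j), with n-1 = 5:
  s[X_1,X_1] = ((-3.3333)·(-3.3333) + (2.6667)·(2.6667) + (2.6667)·(2.6667) + (-0.3333)·(-0.3333) + (-1.3333)·(-1.3333) + (-0.3333)·(-0.3333)) / 5 = 27.3333/5 = 5.4667
  s[X_1,X_2] = ((-3.3333)·(1.3333) + (2.6667)·(-0.6667) + (2.6667)·(4.3333) + (-0.3333)·(-1.6667) + (-1.3333)·(-1.6667) + (-0.3333)·(-1.6667)) / 5 = 8.6667/5 = 1.7333
  s[X_2,X_2] = ((1.3333)·(1.3333) + (-0.6667)·(-0.6667) + (4.3333)·(4.3333) + (-1.6667)·(-1.6667) + (-1.6667)·(-1.6667) + (-1.6667)·(-1.6667)) / 5 = 29.3333/5 = 5.8667
  Sample standard deviations s_i = √(s[i,i]):
  s(X_1) = √(5.4667) = 2.3381
  s(X_2) = √(5.8667) = 2.4221

Step 3 — r_{ij} = s_{ij} / (s_i · s_j):
  r[X_1,X_1] = 1 (diagonal).
  r[X_1,X_2] = 1.7333 / (2.3381 · 2.4221) = 1.7333 / 5.6631 = 0.3061
  r[X_2,X_2] = 1 (diagonal).

R is symmetric with unit diagonal. Assembling:

R = [[1, 0.3061],
 [0.3061, 1]]


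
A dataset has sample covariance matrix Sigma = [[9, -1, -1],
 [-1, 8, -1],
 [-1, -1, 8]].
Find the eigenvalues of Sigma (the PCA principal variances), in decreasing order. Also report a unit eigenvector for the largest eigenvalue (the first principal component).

Step 1 — characteristic polynomial p(λ) = det(λI - Sigma) = λ³ - tr·λ² + c_1·λ - det, where tr = trace, c_1 = sum of the principal 2×2 minors, det = det(Sigma):
  tr = 9 + 8 + 8 = 25,
  c_1 = (9·8 - (-1)²) + (9·8 - (-1)²) + (8·8 - (-1)²) = 71 + 71 + 63 = 205,
  det = 9·(8·8 - (-1)²) - (-1)·((-1)·8 - (-1)·(-1)) + (-1)·((-1)·(-1) - 8·(-1)) = 9·(63) - (-1)·(-9) + (-1)·(9) = 549.
  So p(λ) = λ³ - 25λ² + 205λ - 549.
Step 2 — look for an integer root (rational root theorem: any rational root is an integer divisor of 549). Testing λ = 9:
  p(9) = 729 - 2025 + 1845 - 549 = 0  ✓
  Dividing out (λ - 9): p(λ) = (λ - 9)(λ² - 16λ + 61).
Step 3 — remaining eigenvalues from the quadratic λ² - 16λ + 61 = 0:
  Δ = 16² - 4·61 = 256 - 244 = 12,  λ = (16 ± √12)/2 = (16 ± 3.4641)/2 ≈ 9.7321 or 6.2679.
  Sorted: λ_1 = 9.7321,  λ_2 = 9,  λ_3 = 6.2679  (check: sum = 25 = tr ✓).

Step 4 — unit eigenvector for λ_1 ≈ 9.7321: v spans the null space of (Sigma - λ_1 I), whose rows are
  r_1 = (-0.7321, -1, -1),  r_2 = (-1, -1.7321, -1),  r_3 = (-1, -1, -1.7321).
  v is orthogonal to every row, so take v ∝ r_1 × r_2 = ((-1)·(-1) - (-1)·(-1.7321), (-1)·(-1) - (-0.7321)·(-1), (-0.7321)·(-1.7321) - (-1)·(-1)) ≈ (-0.7321, 0.2679, 0.2679).
  Rescale (multiply by -1 so the first nonzero entry is positive): u = (0.7321, -0.2679, -0.2679).
  ||u|| = √((0.7321)² + (-0.2679)² + (-0.2679)²) = √(0.6795) ≈ 0.8243,  v_1 = u/||u|| ≈ (0.8881, -0.3251, -0.3251) (||v_1|| = 1).

λ_1 = 9.7321,  λ_2 = 9,  λ_3 = 6.2679;  v_1 ≈ (0.8881, -0.3251, -0.3251)


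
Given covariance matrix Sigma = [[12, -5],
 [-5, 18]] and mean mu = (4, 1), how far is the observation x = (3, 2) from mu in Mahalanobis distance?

Step 1 — centre the observation: (x - mu) = (-1, 1).

Step 2 — invert Sigma. det(Sigma) = 12·18 - (-5)² = 191.
  Sigma^{-1} = (1/det) · [[d, -b], [-b, a]] = [[0.0942, 0.0262],
 [0.0262, 0.0628]].

Step 3 — form the quadratic (x - mu)^T · Sigma^{-1} · (x - mu):
  Sigma^{-1} · (x - mu) = (-0.0681, 0.0366).
  (x - mu)^T · [Sigma^{-1} · (x - mu)] = (-1)·(-0.0681) + (1)·(0.0366) = 0.1047.

Step 4 — take square root: d = √(0.1047) ≈ 0.3236.

d(x, mu) = √(0.1047) ≈ 0.3236


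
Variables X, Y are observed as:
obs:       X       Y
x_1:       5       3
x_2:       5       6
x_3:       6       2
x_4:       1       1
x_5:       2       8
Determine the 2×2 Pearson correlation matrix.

Step 1 — column means:
  mean(X) = (5 + 5 + 6 + 1 + 2) / 5 = 19/5 = 3.8
  mean(Y) = (3 + 6 + 2 + 1 + 8) / 5 = 20/5 = 4

Step 2 — sample variances and covariances s[i,j] = (1/(n-1)) · Σ_k (x_{k,i} - mean_i) · (x_{k,j} - mean_j), with n-1 = 4:
  s[X,X] = ((1.2)·(1.2) + (1.2)·(1.2) + (2.2)·(2.2) + (-2.8)·(-2.8) + (-1.8)·(-1.8)) / 4 = 18.8/4 = 4.7
  s[X,Y] = ((1.2)·(-1) + (1.2)·(2) + (2.2)·(-2) + (-2.8)·(-3) + (-1.8)·(4)) / 4 = -2/4 = -0.5
  s[Y,Y] = ((-1)·(-1) + (2)·(2) + (-2)·(-2) + (-3)·(-3) + (4)·(4)) / 4 = 34/4 = 8.5
  Sample standard deviations s_i = √(s[i,i]):
  s(X) = √(4.7) = 2.1679
  s(Y) = √(8.5) = 2.9155

Step 3 — r_{ij} = s_{ij} / (s_i · s_j):
  r[X,X] = 1 (diagonal).
  r[X,Y] = -0.5 / (2.1679 · 2.9155) = -0.5 / 6.3206 = -0.0791
  r[Y,Y] = 1 (diagonal).

R is symmetric with unit diagonal. Assembling:

R = [[1, -0.0791],
 [-0.0791, 1]]


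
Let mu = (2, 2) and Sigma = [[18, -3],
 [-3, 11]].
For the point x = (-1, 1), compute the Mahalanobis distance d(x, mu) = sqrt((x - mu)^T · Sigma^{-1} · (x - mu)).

Step 1 — centre the observation: (x - mu) = (-3, -1).

Step 2 — invert Sigma. det(Sigma) = 18·11 - (-3)² = 189.
  Sigma^{-1} = (1/det) · [[d, -b], [-b, a]] = [[0.0582, 0.0159],
 [0.0159, 0.0952]].

Step 3 — form the quadratic (x - mu)^T · Sigma^{-1} · (x - mu):
  Sigma^{-1} · (x - mu) = (-0.1905, -0.1429).
  (x - mu)^T · [Sigma^{-1} · (x - mu)] = (-3)·(-0.1905) + (-1)·(-0.1429) = 0.7143.

Step 4 — take square root: d = √(0.7143) ≈ 0.8452.

d(x, mu) = √(0.7143) ≈ 0.8452


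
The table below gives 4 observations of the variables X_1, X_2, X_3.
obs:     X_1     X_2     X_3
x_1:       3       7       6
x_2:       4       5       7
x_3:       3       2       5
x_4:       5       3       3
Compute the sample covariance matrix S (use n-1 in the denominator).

Step 1 — column means:
  mean(X_1) = (3 + 4 + 3 + 5) / 4 = 15/4 = 3.75
  mean(X_2) = (7 + 5 + 2 + 3) / 4 = 17/4 = 4.25
  mean(X_3) = (6 + 7 + 5 + 3) / 4 = 21/4 = 5.25

Step 2 — sample covariance S[i,j] = (1/(n-1)) · Σ_k (x_{k,i} - mean_i) · (x_{k,j} - mean_j), with n-1 = 3.
  S[X_1,X_1] = ((-0.75)·(-0.75) + (0.25)·(0.25) + (-0.75)·(-0.75) + (1.25)·(1.25)) / 3 = 2.75/3 = 0.9167
  S[X_1,X_2] = ((-0.75)·(2.75) + (0.25)·(0.75) + (-0.75)·(-2.25) + (1.25)·(-1.25)) / 3 = -1.75/3 = -0.5833
  S[X_1,X_3] = ((-0.75)·(0.75) + (0.25)·(1.75) + (-0.75)·(-0.25) + (1.25)·(-2.25)) / 3 = -2.75/3 = -0.9167
  S[X_2,X_2] = ((2.75)·(2.75) + (0.75)·(0.75) + (-2.25)·(-2.25) + (-1.25)·(-1.25)) / 3 = 14.75/3 = 4.9167
  S[X_2,X_3] = ((2.75)·(0.75) + (0.75)·(1.75) + (-2.25)·(-0.25) + (-1.25)·(-2.25)) / 3 = 6.75/3 = 2.25
  S[X_3,X_3] = ((0.75)·(0.75) + (1.75)·(1.75) + (-0.25)·(-0.25) + (-2.25)·(-2.25)) / 3 = 8.75/3 = 2.9167

S is symmetric (S[j,i] = S[i,j]). Assembling:

S = [[0.9167, -0.5833, -0.9167],
 [-0.5833, 4.9167, 2.25],
 [-0.9167, 2.25, 2.9167]]


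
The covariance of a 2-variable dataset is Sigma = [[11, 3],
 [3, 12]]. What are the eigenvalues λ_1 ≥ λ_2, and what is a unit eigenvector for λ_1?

Step 1 — characteristic polynomial of 2×2 Sigma:
  det(Sigma - λI) = λ² - trace · λ + det = 0.
  trace = 11 + 12 = 23, det = 11·12 - (3)² = 123.
Step 2 — discriminant:
  Δ = trace² - 4·det = 529 - 492 = 37.
Step 3 — eigenvalues:
  λ = (trace ± √Δ)/2 = (23 ± 6.0828)/2,
  λ_1 = 14.5414,  λ_2 = 8.4586.

Step 4 — unit eigenvector for λ_1: solve (Sigma - λ_1 I)v = 0. First row:
  (11 - 14.5414)·v_x + (3)·v_y = 0, i.e. (-3.5414)·v_x + (3)·v_y = 0,
  so v ∝ (b, λ_1 - a) = (3, 3.5414) = u.
  ||u|| = √((3)² + (3.5414)²) = √(21.5414) ≈ 4.6413,
  v_1 = u/||u|| ≈ (0.6464, 0.763) (||v_1|| = 1).

λ_1 = 14.5414,  λ_2 = 8.4586;  v_1 ≈ (0.6464, 0.763)


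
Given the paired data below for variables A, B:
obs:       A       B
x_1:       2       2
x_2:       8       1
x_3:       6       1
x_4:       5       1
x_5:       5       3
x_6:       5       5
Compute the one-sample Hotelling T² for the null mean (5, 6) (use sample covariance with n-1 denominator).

Step 1 — sample mean vector:
  mean(A) = (2 + 8 + 6 + 5 + 5 + 5) / 6 = 31/6 = 5.1667
  mean(B) = (2 + 1 + 1 + 1 + 3 + 5) / 6 = 13/6 = 2.1667
  x̄ = (5.1667, 2.1667),  deviation x̄ - mu_0 = (5.1667, 2.1667) - (5, 6) = (0.1667, -3.8333).

Step 2 — sample covariance matrix, S[i,j] = (1/(n-1)) · Σ_k (x_{k,i} - mean_i) · (x_{k,j} - mean_j), divisor n-1 = 5:
  S[A,A] = ((-3.1667)·(-3.1667) + (2.8333)·(2.8333) + (0.8333)·(0.8333) + (-0.1667)·(-0.1667) + (-0.1667)·(-0.1667) + (-0.1667)·(-0.1667)) / 5 = 18.8333/5 = 3.7667
  S[A,B] = ((-3.1667)·(-0.1667) + (2.8333)·(-1.1667) + (0.8333)·(-1.1667) + (-0.1667)·(-1.1667) + (-0.1667)·(0.8333) + (-0.1667)·(2.8333)) / 5 = -4.1667/5 = -0.8333
  S[B,B] = ((-0.1667)·(-0.1667) + (-1.1667)·(-1.1667) + (-1.1667)·(-1.1667) + (-1.1667)·(-1.1667) + (0.8333)·(0.8333) + (2.8333)·(2.8333)) / 5 = 12.8333/5 = 2.5667
  S = [[3.7667, -0.8333],
 [-0.8333, 2.5667]].

Step 3 — invert S. det(S) = 3.7667·2.5667 - (-0.8333)² = 8.9733.
  S^{-1} = (1/det) · [[d, -b], [-b, a]] = [[0.286, 0.0929],
 [0.0929, 0.4198]].

Step 4 — quadratic form (x̄ - mu_0)^T · S^{-1} · (x̄ - mu_0):
  S^{-1} · (x̄ - mu_0) = (-0.3083, -1.5936),
  (x̄ - mu_0)^T · [...] = (0.1667)·(-0.3083) + (-3.8333)·(-1.5936) = 6.0575.

Step 5 — scale by n: T² = 6 · 6.0575 = 36.3447.

T² ≈ 36.3447


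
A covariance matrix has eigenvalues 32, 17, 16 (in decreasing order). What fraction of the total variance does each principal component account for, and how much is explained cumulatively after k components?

Step 1 — total variance = trace(Sigma) = Σ λ_i = 32 + 17 + 16 = 65.

Step 2 — fraction explained by component i = λ_i / Σ λ:
  PC1: 32/65 = 0.4923
  PC2: 17/65 = 0.2615
  PC3: 16/65 = 0.2462

Step 3 — cumulative fraction after k components = (λ_1 + ... + λ_k) / Σ λ:
  k = 1: 32/65 = 0.4923
  k = 2: (32 + 17)/65 = 49/65 = 0.7538
  k = 3: (32 + 17 + 16)/65 = 65/65 = 1

Summary (fraction, with percent):

explained: PC1 0.4923 (49.23%), PC2 0.2615 (26.15%), PC3 0.2462 (24.62%);  cumulative: 0.4923, 0.7538, 1


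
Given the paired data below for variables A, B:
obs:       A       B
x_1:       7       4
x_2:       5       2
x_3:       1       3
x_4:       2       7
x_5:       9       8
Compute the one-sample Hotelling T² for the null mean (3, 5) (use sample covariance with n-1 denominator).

Step 1 — sample mean vector:
  mean(A) = (7 + 5 + 1 + 2 + 9) / 5 = 24/5 = 4.8
  mean(B) = (4 + 2 + 3 + 7 + 8) / 5 = 24/5 = 4.8
  x̄ = (4.8, 4.8),  deviation x̄ - mu_0 = (4.8, 4.8) - (3, 5) = (1.8, -0.2).

Step 2 — sample covariance matrix, S[i,j] = (1/(n-1)) · Σ_k (x_{k,i} - mean_i) · (x_{k,j} - mean_j), divisor n-1 = 4:
  S[A,A] = ((2.2)·(2.2) + (0.2)·(0.2) + (-3.8)·(-3.8) + (-2.8)·(-2.8) + (4.2)·(4.2)) / 4 = 44.8/4 = 11.2
  S[A,B] = ((2.2)·(-0.8) + (0.2)·(-2.8) + (-3.8)·(-1.8) + (-2.8)·(2.2) + (4.2)·(3.2)) / 4 = 11.8/4 = 2.95
  S[B,B] = ((-0.8)·(-0.8) + (-2.8)·(-2.8) + (-1.8)·(-1.8) + (2.2)·(2.2) + (3.2)·(3.2)) / 4 = 26.8/4 = 6.7
  S = [[11.2, 2.95],
 [2.95, 6.7]].

Step 3 — invert S. det(S) = 11.2·6.7 - (2.95)² = 66.3375.
  S^{-1} = (1/det) · [[d, -b], [-b, a]] = [[0.101, -0.0445],
 [-0.0445, 0.1688]].

Step 4 — quadratic form (x̄ - mu_0)^T · S^{-1} · (x̄ - mu_0):
  S^{-1} · (x̄ - mu_0) = (0.1907, -0.1138),
  (x̄ - mu_0)^T · [...] = (1.8)·(0.1907) + (-0.2)·(-0.1138) = 0.366.

Step 5 — scale by n: T² = 5 · 0.366 = 1.83.

T² ≈ 1.83


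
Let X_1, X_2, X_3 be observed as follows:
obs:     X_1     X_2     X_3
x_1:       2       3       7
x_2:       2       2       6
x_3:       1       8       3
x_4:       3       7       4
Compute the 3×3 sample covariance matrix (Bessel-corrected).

Step 1 — column means:
  mean(X_1) = (2 + 2 + 1 + 3) / 4 = 8/4 = 2
  mean(X_2) = (3 + 2 + 8 + 7) / 4 = 20/4 = 5
  mean(X_3) = (7 + 6 + 3 + 4) / 4 = 20/4 = 5

Step 2 — sample covariance S[i,j] = (1/(n-1)) · Σ_k (x_{k,i} - mean_i) · (x_{k,j} - mean_j), with n-1 = 3.
  S[X_1,X_1] = ((0)·(0) + (0)·(0) + (-1)·(-1) + (1)·(1)) / 3 = 2/3 = 0.6667
  S[X_1,X_2] = ((0)·(-2) + (0)·(-3) + (-1)·(3) + (1)·(2)) / 3 = -1/3 = -0.3333
  S[X_1,X_3] = ((0)·(2) + (0)·(1) + (-1)·(-2) + (1)·(-1)) / 3 = 1/3 = 0.3333
  S[X_2,X_2] = ((-2)·(-2) + (-3)·(-3) + (3)·(3) + (2)·(2)) / 3 = 26/3 = 8.6667
  S[X_2,X_3] = ((-2)·(2) + (-3)·(1) + (3)·(-2) + (2)·(-1)) / 3 = -15/3 = -5
  S[X_3,X_3] = ((2)·(2) + (1)·(1) + (-2)·(-2) + (-1)·(-1)) / 3 = 10/3 = 3.3333

S is symmetric (S[j,i] = S[i,j]). Assembling:

S = [[0.6667, -0.3333, 0.3333],
 [-0.3333, 8.6667, -5],
 [0.3333, -5, 3.3333]]


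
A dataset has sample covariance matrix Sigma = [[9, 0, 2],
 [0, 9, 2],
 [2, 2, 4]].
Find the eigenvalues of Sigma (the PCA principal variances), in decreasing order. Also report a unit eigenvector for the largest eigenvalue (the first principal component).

Step 1 — characteristic polynomial p(λ) = det(λI - Sigma) = λ³ - tr·λ² + c_1·λ - det, where tr = trace, c_1 = sum of the principal 2×2 minors, det = det(Sigma):
  tr = 9 + 9 + 4 = 22,
  c_1 = (9·9 - (0)²) + (9·4 - (2)²) + (9·4 - (2)²) = 81 + 32 + 32 = 145,
  det = 9·(9·4 - (2)²) - (0)·((0)·4 - (2)·(2)) + (2)·((0)·(2) - 9·(2)) = 9·(32) - (0)·(-4) + (2)·(-18) = 252.
  So p(λ) = λ³ - 22λ² + 145λ - 252.
Step 2 — look for an integer root (rational root theorem: any rational root is an integer divisor of 252). Testing λ = 9:
  p(9) = 729 - 1782 + 1305 - 252 = 0  ✓
  Dividing out (λ - 9): p(λ) = (λ - 9)(λ² - 13λ + 28).
Step 3 — remaining eigenvalues from the quadratic λ² - 13λ + 28 = 0:
  Δ = 13² - 4·28 = 169 - 112 = 57,  λ = (13 ± √57)/2 = (13 ± 7.5498)/2 ≈ 10.2749 or 2.7251.
  Sorted: λ_1 = 10.2749,  λ_2 = 9,  λ_3 = 2.7251  (check: sum = 22 = tr ✓).

Step 4 — unit eigenvector for λ_1 ≈ 10.2749: v spans the null space of (Sigma - λ_1 I), whose rows are
  r_1 = (-1.2749, 0, 2),  r_2 = (0, -1.2749, 2),  r_3 = (2, 2, -6.2749).
  v is orthogonal to every row, so take v ∝ r_1 × r_2 = ((0)·(2) - (2)·(-1.2749), (2)·(0) - (-1.2749)·(2), (-1.2749)·(-1.2749) - (0)·(0)) ≈ (2.5498, 2.5498, 1.6254).
  Let u = (2.5498, 2.5498, 1.6254).
  ||u|| = √((2.5498)² + (2.5498)² + (1.6254)²) = √(15.6453) ≈ 3.9554,  v_1 = u/||u|| ≈ (0.6446, 0.6446, 0.4109) (||v_1|| = 1).

λ_1 = 10.2749,  λ_2 = 9,  λ_3 = 2.7251;  v_1 ≈ (0.6446, 0.6446, 0.4109)


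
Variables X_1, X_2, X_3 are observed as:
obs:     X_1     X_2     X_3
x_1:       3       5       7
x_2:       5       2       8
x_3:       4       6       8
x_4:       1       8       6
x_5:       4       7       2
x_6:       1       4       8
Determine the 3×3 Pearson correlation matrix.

Step 1 — column means:
  mean(X_1) = (3 + 5 + 4 + 1 + 4 + 1) / 6 = 18/6 = 3
  mean(X_2) = (5 + 2 + 6 + 8 + 7 + 4) / 6 = 32/6 = 5.3333
  mean(X_3) = (7 + 8 + 8 + 6 + 2 + 8) / 6 = 39/6 = 6.5

Step 2 — sample variances and covariances s[i,j] = (1/(n-1)) · Σ_k (x_{k,i} - mean_i) · (x_{k,j} - mean_j), with n-1 = 5:
  s[X_1,X_1] = ((0)·(0) + (2)·(2) + (1)·(1) + (-2)·(-2) + (1)·(1) + (-2)·(-2)) / 5 = 14/5 = 2.8
  s[X_1,X_2] = ((0)·(-0.3333) + (2)·(-3.3333) + (1)·(0.6667) + (-2)·(2.6667) + (1)·(1.6667) + (-2)·(-1.3333)) / 5 = -7/5 = -1.4
  s[X_1,X_3] = ((0)·(0.5) + (2)·(1.5) + (1)·(1.5) + (-2)·(-0.5) + (1)·(-4.5) + (-2)·(1.5)) / 5 = -2/5 = -0.4
  s[X_2,X_2] = ((-0.3333)·(-0.3333) + (-3.3333)·(-3.3333) + (0.6667)·(0.6667) + (2.6667)·(2.6667) + (1.6667)·(1.6667) + (-1.3333)·(-1.3333)) / 5 = 23.3333/5 = 4.6667
  s[X_2,X_3] = ((-0.3333)·(0.5) + (-3.3333)·(1.5) + (0.6667)·(1.5) + (2.6667)·(-0.5) + (1.6667)·(-4.5) + (-1.3333)·(1.5)) / 5 = -15/5 = -3
  s[X_3,X_3] = ((0.5)·(0.5) + (1.5)·(1.5) + (1.5)·(1.5) + (-0.5)·(-0.5) + (-4.5)·(-4.5) + (1.5)·(1.5)) / 5 = 27.5/5 = 5.5
  Sample standard deviations s_i = √(s[i,i]):
  s(X_1) = √(2.8) = 1.6733
  s(X_2) = √(4.6667) = 2.1602
  s(X_3) = √(5.5) = 2.3452

Step 3 — r_{ij} = s_{ij} / (s_i · s_j):
  r[X_1,X_1] = 1 (diagonal).
  r[X_1,X_2] = -1.4 / (1.6733 · 2.1602) = -1.4 / 3.6148 = -0.3873
  r[X_1,X_3] = -0.4 / (1.6733 · 2.3452) = -0.4 / 3.9243 = -0.1019
  r[X_2,X_2] = 1 (diagonal).
  r[X_2,X_3] = -3 / (2.1602 · 2.3452) = -3 / 5.0662 = -0.5922
  r[X_3,X_3] = 1 (diagonal).

R is symmetric with unit diagonal. Assembling:

R = [[1, -0.3873, -0.1019],
 [-0.3873, 1, -0.5922],
 [-0.1019, -0.5922, 1]]


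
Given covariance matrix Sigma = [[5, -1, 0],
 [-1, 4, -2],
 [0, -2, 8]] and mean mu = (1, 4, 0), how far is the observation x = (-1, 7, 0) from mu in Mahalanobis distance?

Step 1 — centre the observation: (x - mu) = (-2, 3, 0).

Step 2 — invert Sigma (cofactor / det for 3×3, or solve directly):
  Sigma^{-1} = [[0.2121, 0.0606, 0.0152],
 [0.0606, 0.303, 0.0758],
 [0.0152, 0.0758, 0.1439]].

Step 3 — form the quadratic (x - mu)^T · Sigma^{-1} · (x - mu):
  Sigma^{-1} · (x - mu) = (-0.2424, 0.7879, 0.197).
  (x - mu)^T · [Sigma^{-1} · (x - mu)] = (-2)·(-0.2424) + (3)·(0.7879) + (0)·(0.197) = 2.8485.

Step 4 — take square root: d = √(2.8485) ≈ 1.6877.

d(x, mu) = √(2.8485) ≈ 1.6877


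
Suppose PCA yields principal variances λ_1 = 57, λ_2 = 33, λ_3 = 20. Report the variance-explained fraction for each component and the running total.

Step 1 — total variance = trace(Sigma) = Σ λ_i = 57 + 33 + 20 = 110.

Step 2 — fraction explained by component i = λ_i / Σ λ:
  PC1: 57/110 = 0.5182
  PC2: 33/110 = 0.3
  PC3: 20/110 = 0.1818

Step 3 — cumulative fraction after k components = (λ_1 + ... + λ_k) / Σ λ:
  k = 1: 57/110 = 0.5182
  k = 2: (57 + 33)/110 = 90/110 = 0.8182
  k = 3: (57 + 33 + 20)/110 = 110/110 = 1

Summary (fraction, with percent):

explained: PC1 0.5182 (51.82%), PC2 0.3 (30%), PC3 0.1818 (18.18%);  cumulative: 0.5182, 0.8182, 1


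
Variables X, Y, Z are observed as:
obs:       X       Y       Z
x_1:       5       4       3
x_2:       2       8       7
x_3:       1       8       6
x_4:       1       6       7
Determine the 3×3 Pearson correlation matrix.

Step 1 — column means:
  mean(X) = (5 + 2 + 1 + 1) / 4 = 9/4 = 2.25
  mean(Y) = (4 + 8 + 8 + 6) / 4 = 26/4 = 6.5
  mean(Z) = (3 + 7 + 6 + 7) / 4 = 23/4 = 5.75

Step 2 — sample variances and covariances s[i,j] = (1/(n-1)) · Σ_k (x_{k,i} - mean_i) · (x_{k,j} - mean_j), with n-1 = 3:
  s[X,X] = ((2.75)·(2.75) + (-0.25)·(-0.25) + (-1.25)·(-1.25) + (-1.25)·(-1.25)) / 3 = 10.75/3 = 3.5833
  s[X,Y] = ((2.75)·(-2.5) + (-0.25)·(1.5) + (-1.25)·(1.5) + (-1.25)·(-0.5)) / 3 = -8.5/3 = -2.8333
  s[X,Z] = ((2.75)·(-2.75) + (-0.25)·(1.25) + (-1.25)·(0.25) + (-1.25)·(1.25)) / 3 = -9.75/3 = -3.25
  s[Y,Y] = ((-2.5)·(-2.5) + (1.5)·(1.5) + (1.5)·(1.5) + (-0.5)·(-0.5)) / 3 = 11/3 = 3.6667
  s[Y,Z] = ((-2.5)·(-2.75) + (1.5)·(1.25) + (1.5)·(0.25) + (-0.5)·(1.25)) / 3 = 8.5/3 = 2.8333
  s[Z,Z] = ((-2.75)·(-2.75) + (1.25)·(1.25) + (0.25)·(0.25) + (1.25)·(1.25)) / 3 = 10.75/3 = 3.5833
  Sample standard deviations s_i = √(s[i,i]):
  s(X) = √(3.5833) = 1.893
  s(Y) = √(3.6667) = 1.9149
  s(Z) = √(3.5833) = 1.893

Step 3 — r_{ij} = s_{ij} / (s_i · s_j):
  r[X,X] = 1 (diagonal).
  r[X,Y] = -2.8333 / (1.893 · 1.9149) = -2.8333 / 3.6248 = -0.7817
  r[X,Z] = -3.25 / (1.893 · 1.893) = -3.25 / 3.5833 = -0.907
  r[Y,Y] = 1 (diagonal).
  r[Y,Z] = 2.8333 / (1.9149 · 1.893) = 2.8333 / 3.6248 = 0.7817
  r[Z,Z] = 1 (diagonal).

R is symmetric with unit diagonal. Assembling:

R = [[1, -0.7817, -0.907],
 [-0.7817, 1, 0.7817],
 [-0.907, 0.7817, 1]]
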